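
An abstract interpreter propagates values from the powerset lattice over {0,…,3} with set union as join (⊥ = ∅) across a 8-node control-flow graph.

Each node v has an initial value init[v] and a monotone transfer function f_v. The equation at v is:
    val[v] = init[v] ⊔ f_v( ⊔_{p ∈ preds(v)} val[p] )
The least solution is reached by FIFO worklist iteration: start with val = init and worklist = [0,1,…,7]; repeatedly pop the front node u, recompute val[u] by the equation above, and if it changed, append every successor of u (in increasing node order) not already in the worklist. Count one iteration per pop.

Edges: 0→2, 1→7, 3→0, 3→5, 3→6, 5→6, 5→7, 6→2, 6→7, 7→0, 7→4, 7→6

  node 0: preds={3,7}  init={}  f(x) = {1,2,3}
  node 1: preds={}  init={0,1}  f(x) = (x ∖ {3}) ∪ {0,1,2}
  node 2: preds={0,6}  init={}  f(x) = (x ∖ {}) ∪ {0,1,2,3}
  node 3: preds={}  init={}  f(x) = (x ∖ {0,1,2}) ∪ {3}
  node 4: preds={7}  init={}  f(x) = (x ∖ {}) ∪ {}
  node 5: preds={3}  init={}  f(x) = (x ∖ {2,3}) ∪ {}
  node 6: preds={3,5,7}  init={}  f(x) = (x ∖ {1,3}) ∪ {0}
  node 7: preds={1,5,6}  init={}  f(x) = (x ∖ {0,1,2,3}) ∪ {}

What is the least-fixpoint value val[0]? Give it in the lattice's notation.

Trace (10 dequeues):
  [1] u=0 | in {} | out {1,2,3} | prev {} | push {}
  [2] u=1 | in {} | out {0,1,2} | prev {0,1} | push {}
  [3] u=2 | in {1,2,3} | out {0,1,2,3} | prev {} | push {}
  [4] u=3 | in {} | out {3} | prev {} | push {0}
  [5] u=4 | in {} | out {} | ==
  [6] u=5 | in {3} | out {} | ==
  [7] u=6 | in {3} | out {0} | prev {} | push {2}
  [8] u=7 | in {0,1,2} | out {} | ==
  [9] u=0 | in {3} | out {1,2,3} | ==
  [10] u=2 | in {0,1,2,3} | out {0,1,2,3} | ==

Converged values:
  [0] {1,2,3}
  [1] {0,1,2}
  [2] {0,1,2,3}
  [3] {3}
  [4] {}
  [5] {}
  [6] {0}
  [7] {}

{1,2,3}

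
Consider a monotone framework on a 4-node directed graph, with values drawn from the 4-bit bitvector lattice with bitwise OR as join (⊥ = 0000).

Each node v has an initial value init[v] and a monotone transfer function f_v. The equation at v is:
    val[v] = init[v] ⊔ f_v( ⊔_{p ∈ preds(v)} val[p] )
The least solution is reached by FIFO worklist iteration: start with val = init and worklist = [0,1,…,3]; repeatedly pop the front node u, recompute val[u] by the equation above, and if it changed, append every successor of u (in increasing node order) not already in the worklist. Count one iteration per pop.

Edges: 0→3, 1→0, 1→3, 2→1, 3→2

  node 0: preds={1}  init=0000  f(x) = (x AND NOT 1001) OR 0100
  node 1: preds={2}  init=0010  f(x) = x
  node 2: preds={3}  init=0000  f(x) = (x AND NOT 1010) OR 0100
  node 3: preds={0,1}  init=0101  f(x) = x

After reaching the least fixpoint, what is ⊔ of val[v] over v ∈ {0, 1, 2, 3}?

Iteration log — 8 steps:
  step 1. node 0  ⊔preds=0010  new=0110  old=0000  +wl: 
  step 2. node 1  ⊔preds=0000  new=0010  stable
  step 3. node 2  ⊔preds=0101  new=0101  old=0000  +wl: 1
  step 4. node 3  ⊔preds=0110  new=0111  old=0101  +wl: 2
  step 5. node 1  ⊔preds=0101  new=0111  old=0010  +wl: 0,3
  step 6. node 2  ⊔preds=0111  new=0101  stable
  step 7. node 0  ⊔preds=0111  new=0110  stable
  step 8. node 3  ⊔preds=0111  new=0111  stable

Least fixpoint reached:
  node 0: 0110
  node 1: 0111
  node 2: 0101
  node 3: 0111

0111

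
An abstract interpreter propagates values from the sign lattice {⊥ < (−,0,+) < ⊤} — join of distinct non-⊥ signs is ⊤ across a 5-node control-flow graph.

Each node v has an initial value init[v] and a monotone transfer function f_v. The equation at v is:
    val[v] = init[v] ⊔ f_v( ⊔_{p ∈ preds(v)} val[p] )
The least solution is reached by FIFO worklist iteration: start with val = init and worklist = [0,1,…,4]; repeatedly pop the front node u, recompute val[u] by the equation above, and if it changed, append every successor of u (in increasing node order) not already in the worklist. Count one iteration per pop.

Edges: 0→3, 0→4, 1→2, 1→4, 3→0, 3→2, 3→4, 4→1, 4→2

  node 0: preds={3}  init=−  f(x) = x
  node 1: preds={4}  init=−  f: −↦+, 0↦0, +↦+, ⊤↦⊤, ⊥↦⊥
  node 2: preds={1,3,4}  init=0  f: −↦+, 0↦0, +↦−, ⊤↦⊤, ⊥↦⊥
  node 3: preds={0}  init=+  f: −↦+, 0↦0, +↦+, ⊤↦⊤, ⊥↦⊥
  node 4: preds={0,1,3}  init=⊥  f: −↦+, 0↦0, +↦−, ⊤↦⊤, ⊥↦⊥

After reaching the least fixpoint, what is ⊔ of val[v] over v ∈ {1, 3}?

Trace (10 dequeues):
  [1] u=0 | in + | out ⊤ | prev − | push {}
  [2] u=1 | in ⊥ | out − | ==
  [3] u=2 | in ⊤ | out ⊤ | prev 0 | push {}
  [4] u=3 | in ⊤ | out ⊤ | prev + | push {0,2}
  [5] u=4 | in ⊤ | out ⊤ | prev ⊥ | push {1}
  [6] u=0 | in ⊤ | out ⊤ | ==
  [7] u=2 | in ⊤ | out ⊤ | ==
  [8] u=1 | in ⊤ | out ⊤ | prev − | push {2,4}
  [9] u=2 | in ⊤ | out ⊤ | ==
  [10] u=4 | in ⊤ | out ⊤ | ==

Converged values:
  [0] ⊤
  [1] ⊤
  [2] ⊤
  [3] ⊤
  [4] ⊤

⊤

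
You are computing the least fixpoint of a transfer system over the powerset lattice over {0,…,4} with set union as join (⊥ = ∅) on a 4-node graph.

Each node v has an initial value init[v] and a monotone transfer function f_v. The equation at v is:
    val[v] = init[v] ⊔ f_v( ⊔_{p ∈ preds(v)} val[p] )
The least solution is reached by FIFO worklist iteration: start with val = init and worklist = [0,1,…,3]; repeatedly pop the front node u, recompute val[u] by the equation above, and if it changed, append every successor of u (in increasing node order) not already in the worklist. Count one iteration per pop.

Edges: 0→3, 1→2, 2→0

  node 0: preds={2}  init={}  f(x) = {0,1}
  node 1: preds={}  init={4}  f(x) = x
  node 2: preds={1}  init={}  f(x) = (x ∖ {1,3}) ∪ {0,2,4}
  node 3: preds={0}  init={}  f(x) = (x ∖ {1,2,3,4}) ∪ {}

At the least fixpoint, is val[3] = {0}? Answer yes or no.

yes

Worklist (5 pops):
  #1 pop 0: in={} → {0,1} (was {}); enqueue []
  #2 pop 1: in={} → {4} (no change)
  #3 pop 2: in={4} → {0,2,4} (was {}); enqueue [0]
  #4 pop 3: in={0,1} → {0} (was {}); enqueue []
  #5 pop 0: in={0,2,4} → {0,1} (no change)

Fixpoint:
  val[0] = {0,1}
  val[1] = {4}
  val[2] = {0,2,4}
  val[3] = {0}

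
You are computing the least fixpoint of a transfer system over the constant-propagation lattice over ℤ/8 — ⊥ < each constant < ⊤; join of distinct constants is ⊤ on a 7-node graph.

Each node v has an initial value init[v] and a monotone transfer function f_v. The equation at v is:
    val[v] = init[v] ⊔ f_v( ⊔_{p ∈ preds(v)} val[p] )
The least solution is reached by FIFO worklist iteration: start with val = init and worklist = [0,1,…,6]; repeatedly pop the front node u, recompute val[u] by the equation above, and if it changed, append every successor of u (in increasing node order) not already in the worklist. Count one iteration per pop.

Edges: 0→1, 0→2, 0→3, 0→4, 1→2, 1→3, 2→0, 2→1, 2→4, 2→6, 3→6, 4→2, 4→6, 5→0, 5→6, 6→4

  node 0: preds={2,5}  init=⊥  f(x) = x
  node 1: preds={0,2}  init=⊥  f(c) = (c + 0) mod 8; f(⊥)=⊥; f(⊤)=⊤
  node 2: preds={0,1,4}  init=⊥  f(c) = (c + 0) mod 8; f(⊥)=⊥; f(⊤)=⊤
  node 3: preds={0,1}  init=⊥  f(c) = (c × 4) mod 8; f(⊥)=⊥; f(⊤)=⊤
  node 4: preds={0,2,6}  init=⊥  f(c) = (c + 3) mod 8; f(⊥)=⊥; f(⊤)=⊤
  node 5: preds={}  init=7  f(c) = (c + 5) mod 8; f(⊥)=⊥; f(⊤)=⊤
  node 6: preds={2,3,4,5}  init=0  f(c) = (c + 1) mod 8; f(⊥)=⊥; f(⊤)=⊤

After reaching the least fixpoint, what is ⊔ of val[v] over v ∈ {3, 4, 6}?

⊤

Worklist (18 pops):
  #1 pop 0: in=7 → 7 (was ⊥); enqueue []
  #2 pop 1: in=7 → 7 (was ⊥); enqueue []
  #3 pop 2: in=7 → 7 (was ⊥); enqueue [0,1]
  #4 pop 3: in=7 → 4 (was ⊥); enqueue []
  #5 pop 4: in=⊤ → ⊤ (was ⊥); enqueue [2]
  #6 pop 5: in=⊥ → 7 (no change)
  #7 pop 6: in=⊤ → ⊤ (was 0); enqueue [4]
  #8 pop 0: in=7 → 7 (no change)
  #9 pop 1: in=7 → 7 (no change)
  #10 pop 2: in=⊤ → ⊤ (was 7); enqueue [0,1,6]
  #11 pop 4: in=⊤ → ⊤ (no change)
  #12 pop 0: in=⊤ → ⊤ (was 7); enqueue [2,3,4]
  #13 pop 1: in=⊤ → ⊤ (was 7); enqueue []
  #14 pop 6: in=⊤ → ⊤ (no change)
  #15 pop 2: in=⊤ → ⊤ (no change)
  #16 pop 3: in=⊤ → ⊤ (was 4); enqueue [6]
  #17 pop 4: in=⊤ → ⊤ (no change)
  #18 pop 6: in=⊤ → ⊤ (no change)

Fixpoint:
  val[0] = ⊤
  val[1] = ⊤
  val[2] = ⊤
  val[3] = ⊤
  val[4] = ⊤
  val[5] = 7
  val[6] = ⊤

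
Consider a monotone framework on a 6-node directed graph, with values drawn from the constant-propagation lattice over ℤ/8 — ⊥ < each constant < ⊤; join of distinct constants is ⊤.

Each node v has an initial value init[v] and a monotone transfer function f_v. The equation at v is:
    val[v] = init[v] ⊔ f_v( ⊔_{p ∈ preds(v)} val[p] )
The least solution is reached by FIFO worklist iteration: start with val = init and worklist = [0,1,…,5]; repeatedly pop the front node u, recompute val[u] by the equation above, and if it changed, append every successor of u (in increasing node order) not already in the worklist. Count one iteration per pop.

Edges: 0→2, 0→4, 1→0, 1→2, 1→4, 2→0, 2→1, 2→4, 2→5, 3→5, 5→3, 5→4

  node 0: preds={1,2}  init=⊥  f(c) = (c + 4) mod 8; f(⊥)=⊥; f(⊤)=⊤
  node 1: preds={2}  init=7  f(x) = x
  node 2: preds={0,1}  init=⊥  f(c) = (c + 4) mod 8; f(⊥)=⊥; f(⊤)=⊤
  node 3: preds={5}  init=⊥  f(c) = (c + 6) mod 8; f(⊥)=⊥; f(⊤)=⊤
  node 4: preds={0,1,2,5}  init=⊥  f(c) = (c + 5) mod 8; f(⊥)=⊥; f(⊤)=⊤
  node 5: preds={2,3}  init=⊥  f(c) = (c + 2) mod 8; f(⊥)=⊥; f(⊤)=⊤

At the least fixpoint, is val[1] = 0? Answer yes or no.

Iteration log — 13 steps:
  step 1. node 0  ⊔preds=7  new=3  old=⊥  +wl: 
  step 2. node 1  ⊔preds=⊥  new=7  stable
  step 3. node 2  ⊔preds=⊤  new=⊤  old=⊥  +wl: 0,1
  step 4. node 3  ⊔preds=⊥  new=⊥  stable
  step 5. node 4  ⊔preds=⊤  new=⊤  old=⊥  +wl: 
  step 6. node 5  ⊔preds=⊤  new=⊤  old=⊥  +wl: 3,4
  step 7. node 0  ⊔preds=⊤  new=⊤  old=3  +wl: 2
  step 8. node 1  ⊔preds=⊤  new=⊤  old=7  +wl: 0
  step 9. node 3  ⊔preds=⊤  new=⊤  old=⊥  +wl: 5
  step 10. node 4  ⊔preds=⊤  new=⊤  stable
  step 11. node 2  ⊔preds=⊤  new=⊤  stable
  step 12. node 0  ⊔preds=⊤  new=⊤  stable
  step 13. node 5  ⊔preds=⊤  new=⊤  stable

Least fixpoint reached:
  node 0: ⊤
  node 1: ⊤
  node 2: ⊤
  node 3: ⊤
  node 4: ⊤
  node 5: ⊤

no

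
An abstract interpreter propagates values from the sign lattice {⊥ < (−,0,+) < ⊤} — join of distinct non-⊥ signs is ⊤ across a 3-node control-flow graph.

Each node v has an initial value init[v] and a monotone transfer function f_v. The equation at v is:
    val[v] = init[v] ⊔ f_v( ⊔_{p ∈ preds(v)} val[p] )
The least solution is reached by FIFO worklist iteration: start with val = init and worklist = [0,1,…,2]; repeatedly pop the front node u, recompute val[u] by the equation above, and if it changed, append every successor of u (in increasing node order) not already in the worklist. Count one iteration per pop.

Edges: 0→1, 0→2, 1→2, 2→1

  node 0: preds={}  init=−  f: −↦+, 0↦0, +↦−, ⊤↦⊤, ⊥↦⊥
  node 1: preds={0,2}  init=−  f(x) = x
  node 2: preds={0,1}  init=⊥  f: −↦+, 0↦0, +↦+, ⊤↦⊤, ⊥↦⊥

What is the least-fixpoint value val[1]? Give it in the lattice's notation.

Worklist (6 pops):
  #1 pop 0: in=⊥ → − (no change)
  #2 pop 1: in=− → − (no change)
  #3 pop 2: in=− → + (was ⊥); enqueue [1]
  #4 pop 1: in=⊤ → ⊤ (was −); enqueue [2]
  #5 pop 2: in=⊤ → ⊤ (was +); enqueue [1]
  #6 pop 1: in=⊤ → ⊤ (no change)

Fixpoint:
  val[0] = −
  val[1] = ⊤
  val[2] = ⊤

⊤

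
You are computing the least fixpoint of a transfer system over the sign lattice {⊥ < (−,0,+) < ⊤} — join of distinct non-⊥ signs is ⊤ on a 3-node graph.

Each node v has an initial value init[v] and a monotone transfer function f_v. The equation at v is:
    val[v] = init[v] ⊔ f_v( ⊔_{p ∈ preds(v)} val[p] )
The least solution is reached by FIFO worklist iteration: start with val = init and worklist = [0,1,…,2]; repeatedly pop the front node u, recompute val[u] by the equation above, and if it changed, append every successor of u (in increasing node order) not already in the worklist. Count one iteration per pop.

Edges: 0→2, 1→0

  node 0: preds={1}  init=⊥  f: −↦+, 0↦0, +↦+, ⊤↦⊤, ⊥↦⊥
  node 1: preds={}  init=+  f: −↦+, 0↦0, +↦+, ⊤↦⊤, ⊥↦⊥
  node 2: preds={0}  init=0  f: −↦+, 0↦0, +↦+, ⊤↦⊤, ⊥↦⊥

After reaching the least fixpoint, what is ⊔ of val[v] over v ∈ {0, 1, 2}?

Trace (3 dequeues):
  [1] u=0 | in + | out + | prev ⊥ | push {}
  [2] u=1 | in ⊥ | out + | ==
  [3] u=2 | in + | out ⊤ | prev 0 | push {}

Converged values:
  [0] +
  [1] +
  [2] ⊤

⊤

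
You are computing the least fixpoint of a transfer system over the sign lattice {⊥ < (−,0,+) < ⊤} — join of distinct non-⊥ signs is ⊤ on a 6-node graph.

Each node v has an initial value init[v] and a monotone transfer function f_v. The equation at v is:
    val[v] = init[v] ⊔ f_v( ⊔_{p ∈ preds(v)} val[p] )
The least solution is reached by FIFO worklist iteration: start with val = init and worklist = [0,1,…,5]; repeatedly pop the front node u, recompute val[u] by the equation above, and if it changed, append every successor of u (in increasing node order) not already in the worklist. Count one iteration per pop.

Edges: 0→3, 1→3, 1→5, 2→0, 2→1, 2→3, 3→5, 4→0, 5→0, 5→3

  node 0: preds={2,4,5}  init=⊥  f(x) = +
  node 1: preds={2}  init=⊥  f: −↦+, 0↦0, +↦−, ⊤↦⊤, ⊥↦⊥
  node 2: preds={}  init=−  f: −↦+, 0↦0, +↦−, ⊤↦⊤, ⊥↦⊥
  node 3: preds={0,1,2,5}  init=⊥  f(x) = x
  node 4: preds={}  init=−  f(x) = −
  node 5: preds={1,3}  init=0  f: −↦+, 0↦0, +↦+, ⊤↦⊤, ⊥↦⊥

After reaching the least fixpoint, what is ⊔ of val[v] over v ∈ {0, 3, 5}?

Worklist (8 pops):
  #1 pop 0: in=⊤ → + (was ⊥); enqueue []
  #2 pop 1: in=− → + (was ⊥); enqueue []
  #3 pop 2: in=⊥ → − (no change)
  #4 pop 3: in=⊤ → ⊤ (was ⊥); enqueue []
  #5 pop 4: in=⊥ → − (no change)
  #6 pop 5: in=⊤ → ⊤ (was 0); enqueue [0,3]
  #7 pop 0: in=⊤ → + (no change)
  #8 pop 3: in=⊤ → ⊤ (no change)

Fixpoint:
  val[0] = +
  val[1] = +
  val[2] = −
  val[3] = ⊤
  val[4] = −
  val[5] = ⊤

⊤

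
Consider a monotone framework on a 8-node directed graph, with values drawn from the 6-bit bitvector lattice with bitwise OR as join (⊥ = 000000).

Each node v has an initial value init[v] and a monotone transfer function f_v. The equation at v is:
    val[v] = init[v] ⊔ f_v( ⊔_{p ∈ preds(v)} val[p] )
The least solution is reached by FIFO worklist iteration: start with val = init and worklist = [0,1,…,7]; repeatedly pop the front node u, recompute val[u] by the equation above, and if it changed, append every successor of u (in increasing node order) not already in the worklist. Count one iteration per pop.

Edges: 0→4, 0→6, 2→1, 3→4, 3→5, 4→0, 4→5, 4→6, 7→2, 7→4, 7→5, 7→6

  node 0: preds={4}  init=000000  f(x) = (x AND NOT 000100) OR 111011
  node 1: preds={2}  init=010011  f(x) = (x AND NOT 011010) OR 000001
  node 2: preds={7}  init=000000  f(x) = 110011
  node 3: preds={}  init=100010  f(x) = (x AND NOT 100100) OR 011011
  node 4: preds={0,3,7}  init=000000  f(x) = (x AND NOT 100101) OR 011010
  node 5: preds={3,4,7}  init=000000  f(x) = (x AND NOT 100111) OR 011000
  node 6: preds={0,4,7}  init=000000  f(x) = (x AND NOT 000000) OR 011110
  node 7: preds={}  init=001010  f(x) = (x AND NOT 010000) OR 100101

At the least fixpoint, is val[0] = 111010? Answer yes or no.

no

Trace (14 dequeues):
  [1] u=0 | in 000000 | out 111011 | prev 000000 | push {}
  [2] u=1 | in 000000 | out 010011 | ==
  [3] u=2 | in 001010 | out 110011 | prev 000000 | push {1}
  [4] u=3 | in 000000 | out 111011 | prev 100010 | push {}
  [5] u=4 | in 111011 | out 011010 | prev 000000 | push {0}
  [6] u=5 | in 111011 | out 011000 | prev 000000 | push {}
  [7] u=6 | in 111011 | out 111111 | prev 000000 | push {}
  [8] u=7 | in 000000 | out 101111 | prev 001010 | push {2,4,5,6}
  [9] u=1 | in 110011 | out 110011 | prev 010011 | push {}
  [10] u=0 | in 011010 | out 111011 | ==
  [11] u=2 | in 101111 | out 110011 | ==
  [12] u=4 | in 111111 | out 011010 | ==
  [13] u=5 | in 111111 | out 011000 | ==
  [14] u=6 | in 111111 | out 111111 | ==

Converged values:
  [0] 111011
  [1] 110011
  [2] 110011
  [3] 111011
  [4] 011010
  [5] 011000
  [6] 111111
  [7] 101111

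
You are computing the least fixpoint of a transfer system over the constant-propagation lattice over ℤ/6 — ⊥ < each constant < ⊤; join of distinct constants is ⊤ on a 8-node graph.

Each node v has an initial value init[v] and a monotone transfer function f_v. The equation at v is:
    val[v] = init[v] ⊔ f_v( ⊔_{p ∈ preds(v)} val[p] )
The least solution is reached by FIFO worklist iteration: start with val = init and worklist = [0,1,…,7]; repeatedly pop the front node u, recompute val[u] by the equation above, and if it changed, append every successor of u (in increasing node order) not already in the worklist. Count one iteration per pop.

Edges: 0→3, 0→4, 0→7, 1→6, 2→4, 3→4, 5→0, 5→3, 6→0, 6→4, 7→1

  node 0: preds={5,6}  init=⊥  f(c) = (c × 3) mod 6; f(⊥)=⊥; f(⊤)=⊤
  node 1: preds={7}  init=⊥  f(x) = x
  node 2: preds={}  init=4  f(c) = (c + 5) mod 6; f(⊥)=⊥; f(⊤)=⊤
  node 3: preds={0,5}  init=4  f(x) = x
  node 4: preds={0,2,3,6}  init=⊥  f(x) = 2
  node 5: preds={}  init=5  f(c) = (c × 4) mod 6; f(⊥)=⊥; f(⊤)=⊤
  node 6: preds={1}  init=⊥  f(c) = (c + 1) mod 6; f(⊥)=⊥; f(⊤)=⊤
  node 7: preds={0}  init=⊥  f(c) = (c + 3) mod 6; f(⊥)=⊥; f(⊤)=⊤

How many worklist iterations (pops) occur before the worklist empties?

Worklist (18 pops):
  #1 pop 0: in=5 → 3 (was ⊥); enqueue []
  #2 pop 1: in=⊥ → ⊥ (no change)
  #3 pop 2: in=⊥ → 4 (no change)
  #4 pop 3: in=⊤ → ⊤ (was 4); enqueue []
  #5 pop 4: in=⊤ → 2 (was ⊥); enqueue []
  #6 pop 5: in=⊥ → 5 (no change)
  #7 pop 6: in=⊥ → ⊥ (no change)
  #8 pop 7: in=3 → 0 (was ⊥); enqueue [1]
  #9 pop 1: in=0 → 0 (was ⊥); enqueue [6]
  #10 pop 6: in=0 → 1 (was ⊥); enqueue [0,4]
  #11 pop 0: in=⊤ → ⊤ (was 3); enqueue [3,7]
  #12 pop 4: in=⊤ → 2 (no change)
  #13 pop 3: in=⊤ → ⊤ (no change)
  #14 pop 7: in=⊤ → ⊤ (was 0); enqueue [1]
  #15 pop 1: in=⊤ → ⊤ (was 0); enqueue [6]
  #16 pop 6: in=⊤ → ⊤ (was 1); enqueue [0,4]
  #17 pop 0: in=⊤ → ⊤ (no change)
  #18 pop 4: in=⊤ → 2 (no change)

Fixpoint:
  val[0] = ⊤
  val[1] = ⊤
  val[2] = 4
  val[3] = ⊤
  val[4] = 2
  val[5] = 5
  val[6] = ⊤
  val[7] = ⊤

18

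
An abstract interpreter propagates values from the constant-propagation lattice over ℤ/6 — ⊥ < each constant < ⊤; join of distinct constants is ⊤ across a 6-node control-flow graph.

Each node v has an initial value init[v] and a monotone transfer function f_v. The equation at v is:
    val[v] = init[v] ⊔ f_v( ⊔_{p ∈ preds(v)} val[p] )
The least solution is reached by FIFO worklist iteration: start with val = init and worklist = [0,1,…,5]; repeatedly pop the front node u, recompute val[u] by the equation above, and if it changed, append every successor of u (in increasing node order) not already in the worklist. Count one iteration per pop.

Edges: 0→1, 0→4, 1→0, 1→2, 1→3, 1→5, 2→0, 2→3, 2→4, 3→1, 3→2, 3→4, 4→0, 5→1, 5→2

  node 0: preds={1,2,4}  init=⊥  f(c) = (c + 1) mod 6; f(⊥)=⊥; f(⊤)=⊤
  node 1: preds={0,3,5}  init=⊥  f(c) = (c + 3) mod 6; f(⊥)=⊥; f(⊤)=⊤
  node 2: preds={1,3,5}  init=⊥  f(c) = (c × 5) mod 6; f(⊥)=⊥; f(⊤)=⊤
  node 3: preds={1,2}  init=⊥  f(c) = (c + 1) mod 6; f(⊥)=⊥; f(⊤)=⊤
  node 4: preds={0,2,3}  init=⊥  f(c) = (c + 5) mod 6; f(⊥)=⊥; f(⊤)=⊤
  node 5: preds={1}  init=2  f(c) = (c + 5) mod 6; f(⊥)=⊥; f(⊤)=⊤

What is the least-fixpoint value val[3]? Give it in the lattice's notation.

Trace (13 dequeues):
  [1] u=0 | in ⊥ | out ⊥ | ==
  [2] u=1 | in 2 | out 5 | prev ⊥ | push {0}
  [3] u=2 | in ⊤ | out ⊤ | prev ⊥ | push {}
  [4] u=3 | in ⊤ | out ⊤ | prev ⊥ | push {1,2}
  [5] u=4 | in ⊤ | out ⊤ | prev ⊥ | push {}
  [6] u=5 | in 5 | out ⊤ | prev 2 | push {}
  [7] u=0 | in ⊤ | out ⊤ | prev ⊥ | push {4}
  [8] u=1 | in ⊤ | out ⊤ | prev 5 | push {0,3,5}
  [9] u=2 | in ⊤ | out ⊤ | ==
  [10] u=4 | in ⊤ | out ⊤ | ==
  [11] u=0 | in ⊤ | out ⊤ | ==
  [12] u=3 | in ⊤ | out ⊤ | ==
  [13] u=5 | in ⊤ | out ⊤ | ==

Converged values:
  [0] ⊤
  [1] ⊤
  [2] ⊤
  [3] ⊤
  [4] ⊤
  [5] ⊤

⊤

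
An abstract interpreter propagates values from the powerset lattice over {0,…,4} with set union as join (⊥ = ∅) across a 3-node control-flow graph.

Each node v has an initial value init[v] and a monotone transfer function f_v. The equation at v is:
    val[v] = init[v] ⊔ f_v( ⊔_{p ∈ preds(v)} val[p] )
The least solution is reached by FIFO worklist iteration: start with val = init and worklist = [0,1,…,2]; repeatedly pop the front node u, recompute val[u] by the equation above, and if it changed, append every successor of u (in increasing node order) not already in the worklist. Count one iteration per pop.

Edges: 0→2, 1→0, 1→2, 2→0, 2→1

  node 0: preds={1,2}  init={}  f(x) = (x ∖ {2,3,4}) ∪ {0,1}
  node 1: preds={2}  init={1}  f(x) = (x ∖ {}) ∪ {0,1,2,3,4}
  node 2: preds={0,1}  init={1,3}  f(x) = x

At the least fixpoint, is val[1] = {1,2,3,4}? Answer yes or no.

no

Iteration log — 5 steps:
  step 1. node 0  ⊔preds={1,3}  new={0,1}  old={}  +wl: 
  step 2. node 1  ⊔preds={1,3}  new={0,1,2,3,4}  old={1}  +wl: 0
  step 3. node 2  ⊔preds={0,1,2,3,4}  new={0,1,2,3,4}  old={1,3}  +wl: 1
  step 4. node 0  ⊔preds={0,1,2,3,4}  new={0,1}  stable
  step 5. node 1  ⊔preds={0,1,2,3,4}  new={0,1,2,3,4}  stable

Least fixpoint reached:
  node 0: {0,1}
  node 1: {0,1,2,3,4}
  node 2: {0,1,2,3,4}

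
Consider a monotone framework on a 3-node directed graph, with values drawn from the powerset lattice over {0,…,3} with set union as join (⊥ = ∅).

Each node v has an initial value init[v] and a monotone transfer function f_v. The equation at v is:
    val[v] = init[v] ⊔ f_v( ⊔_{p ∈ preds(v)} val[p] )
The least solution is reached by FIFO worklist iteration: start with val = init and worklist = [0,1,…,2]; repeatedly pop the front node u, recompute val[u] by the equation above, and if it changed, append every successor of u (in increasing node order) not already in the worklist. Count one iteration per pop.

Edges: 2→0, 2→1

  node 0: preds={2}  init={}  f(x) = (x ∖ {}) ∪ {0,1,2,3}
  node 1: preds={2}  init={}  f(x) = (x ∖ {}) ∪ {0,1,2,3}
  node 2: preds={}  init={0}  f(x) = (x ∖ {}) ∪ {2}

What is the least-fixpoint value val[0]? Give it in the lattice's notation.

Trace (5 dequeues):
  [1] u=0 | in {0} | out {0,1,2,3} | prev {} | push {}
  [2] u=1 | in {0} | out {0,1,2,3} | prev {} | push {}
  [3] u=2 | in {} | out {0,2} | prev {0} | push {0,1}
  [4] u=0 | in {0,2} | out {0,1,2,3} | ==
  [5] u=1 | in {0,2} | out {0,1,2,3} | ==

Converged values:
  [0] {0,1,2,3}
  [1] {0,1,2,3}
  [2] {0,2}

{0,1,2,3}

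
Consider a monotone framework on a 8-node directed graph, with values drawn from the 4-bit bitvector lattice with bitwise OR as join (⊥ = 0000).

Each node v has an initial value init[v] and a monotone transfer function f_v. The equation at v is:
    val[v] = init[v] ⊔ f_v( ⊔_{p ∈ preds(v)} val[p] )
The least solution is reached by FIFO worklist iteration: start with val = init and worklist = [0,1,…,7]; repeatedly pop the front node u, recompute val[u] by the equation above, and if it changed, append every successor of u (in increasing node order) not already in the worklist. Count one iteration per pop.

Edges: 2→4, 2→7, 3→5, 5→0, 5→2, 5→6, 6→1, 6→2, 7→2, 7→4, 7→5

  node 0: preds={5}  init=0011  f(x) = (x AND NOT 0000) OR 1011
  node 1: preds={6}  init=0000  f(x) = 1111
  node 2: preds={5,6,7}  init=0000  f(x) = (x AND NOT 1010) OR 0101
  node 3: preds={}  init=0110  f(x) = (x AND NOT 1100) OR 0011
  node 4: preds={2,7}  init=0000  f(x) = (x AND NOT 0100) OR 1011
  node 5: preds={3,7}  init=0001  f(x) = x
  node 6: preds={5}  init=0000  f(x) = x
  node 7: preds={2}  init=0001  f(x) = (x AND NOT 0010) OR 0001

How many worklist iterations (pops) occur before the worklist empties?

Worklist (13 pops):
  #1 pop 0: in=0001 → 1011 (was 0011); enqueue []
  #2 pop 1: in=0000 → 1111 (was 0000); enqueue []
  #3 pop 2: in=0001 → 0101 (was 0000); enqueue []
  #4 pop 3: in=0000 → 0111 (was 0110); enqueue []
  #5 pop 4: in=0101 → 1011 (was 0000); enqueue []
  #6 pop 5: in=0111 → 0111 (was 0001); enqueue [0,2]
  #7 pop 6: in=0111 → 0111 (was 0000); enqueue [1]
  #8 pop 7: in=0101 → 0101 (was 0001); enqueue [4,5]
  #9 pop 0: in=0111 → 1111 (was 1011); enqueue []
  #10 pop 2: in=0111 → 0101 (no change)
  #11 pop 1: in=0111 → 1111 (no change)
  #12 pop 4: in=0101 → 1011 (no change)
  #13 pop 5: in=0111 → 0111 (no change)

Fixpoint:
  val[0] = 1111
  val[1] = 1111
  val[2] = 0101
  val[3] = 0111
  val[4] = 1011
  val[5] = 0111
  val[6] = 0111
  val[7] = 0101

13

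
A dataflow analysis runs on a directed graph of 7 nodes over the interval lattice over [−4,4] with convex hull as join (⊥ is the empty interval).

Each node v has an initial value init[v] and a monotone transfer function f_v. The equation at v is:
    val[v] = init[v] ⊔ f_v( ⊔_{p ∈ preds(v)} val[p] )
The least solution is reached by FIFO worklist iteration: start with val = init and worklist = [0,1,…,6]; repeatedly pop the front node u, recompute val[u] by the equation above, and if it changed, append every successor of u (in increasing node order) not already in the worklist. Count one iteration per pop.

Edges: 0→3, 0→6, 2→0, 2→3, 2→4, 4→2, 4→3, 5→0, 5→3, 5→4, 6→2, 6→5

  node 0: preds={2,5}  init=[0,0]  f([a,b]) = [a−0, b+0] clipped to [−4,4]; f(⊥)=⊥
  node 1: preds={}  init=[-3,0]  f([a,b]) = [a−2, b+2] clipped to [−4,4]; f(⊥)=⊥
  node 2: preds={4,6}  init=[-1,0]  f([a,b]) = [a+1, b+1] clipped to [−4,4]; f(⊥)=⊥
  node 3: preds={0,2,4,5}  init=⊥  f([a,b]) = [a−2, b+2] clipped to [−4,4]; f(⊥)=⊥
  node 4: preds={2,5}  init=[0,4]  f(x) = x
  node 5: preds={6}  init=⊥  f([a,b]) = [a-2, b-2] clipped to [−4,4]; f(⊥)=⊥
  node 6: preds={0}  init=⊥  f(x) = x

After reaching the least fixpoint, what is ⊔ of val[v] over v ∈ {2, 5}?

[-4,4]

Worklist (32 pops):
  #1 pop 0: in=[-1,0] → [-1,0] (was [0,0]); enqueue []
  #2 pop 1: in=⊥ → [-3,0] (no change)
  #3 pop 2: in=[0,4] → [-1,4] (was [-1,0]); enqueue [0]
  #4 pop 3: in=[-1,4] → [-3,4] (was ⊥); enqueue []
  #5 pop 4: in=[-1,4] → [-1,4] (was [0,4]); enqueue [2,3]
  #6 pop 5: in=⊥ → ⊥ (no change)
  #7 pop 6: in=[-1,0] → [-1,0] (was ⊥); enqueue [5]
  #8 pop 0: in=[-1,4] → [-1,4] (was [-1,0]); enqueue [6]
  #9 pop 2: in=[-1,4] → [-1,4] (no change)
  #10 pop 3: in=[-1,4] → [-3,4] (no change)
  #11 pop 5: in=[-1,0] → [-3,-2] (was ⊥); enqueue [0,3,4]
  #12 pop 6: in=[-1,4] → [-1,4] (was [-1,0]); enqueue [2,5]
  #13 pop 0: in=[-3,4] → [-3,4] (was [-1,4]); enqueue [6]
  #14 pop 3: in=[-3,4] → [-4,4] (was [-3,4]); enqueue []
  #15 pop 4: in=[-3,4] → [-3,4] (was [-1,4]); enqueue [3]
  #16 pop 2: in=[-3,4] → [-2,4] (was [-1,4]); enqueue [0,4]
  #17 pop 5: in=[-1,4] → [-3,2] (was [-3,-2]); enqueue []
  #18 pop 6: in=[-3,4] → [-3,4] (was [-1,4]); enqueue [2,5]
  #19 pop 3: in=[-3,4] → [-4,4] (no change)
  #20 pop 0: in=[-3,4] → [-3,4] (no change)
  #21 pop 4: in=[-3,4] → [-3,4] (no change)
  #22 pop 2: in=[-3,4] → [-2,4] (no change)
  #23 pop 5: in=[-3,4] → [-4,2] (was [-3,2]); enqueue [0,3,4]
  #24 pop 0: in=[-4,4] → [-4,4] (was [-3,4]); enqueue [6]
  #25 pop 3: in=[-4,4] → [-4,4] (no change)
  #26 pop 4: in=[-4,4] → [-4,4] (was [-3,4]); enqueue [2,3]
  #27 pop 6: in=[-4,4] → [-4,4] (was [-3,4]); enqueue [5]
  #28 pop 2: in=[-4,4] → [-3,4] (was [-2,4]); enqueue [0,4]
  #29 pop 3: in=[-4,4] → [-4,4] (no change)
  #30 pop 5: in=[-4,4] → [-4,2] (no change)
  #31 pop 0: in=[-4,4] → [-4,4] (no change)
  #32 pop 4: in=[-4,4] → [-4,4] (no change)

Fixpoint:
  val[0] = [-4,4]
  val[1] = [-3,0]
  val[2] = [-3,4]
  val[3] = [-4,4]
  val[4] = [-4,4]
  val[5] = [-4,2]
  val[6] = [-4,4]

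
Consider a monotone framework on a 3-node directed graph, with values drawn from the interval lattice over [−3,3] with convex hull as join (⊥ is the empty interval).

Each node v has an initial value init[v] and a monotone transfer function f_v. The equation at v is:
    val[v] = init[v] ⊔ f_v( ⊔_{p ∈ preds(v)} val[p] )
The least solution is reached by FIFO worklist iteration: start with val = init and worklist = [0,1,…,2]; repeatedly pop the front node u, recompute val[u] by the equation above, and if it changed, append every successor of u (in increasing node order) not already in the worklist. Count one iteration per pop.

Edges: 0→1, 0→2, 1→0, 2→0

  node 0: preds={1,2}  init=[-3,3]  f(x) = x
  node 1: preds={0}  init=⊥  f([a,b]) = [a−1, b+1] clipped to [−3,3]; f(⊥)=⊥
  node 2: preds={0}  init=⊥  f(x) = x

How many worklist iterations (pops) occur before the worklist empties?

4

Worklist (4 pops):
  #1 pop 0: in=⊥ → [-3,3] (no change)
  #2 pop 1: in=[-3,3] → [-3,3] (was ⊥); enqueue [0]
  #3 pop 2: in=[-3,3] → [-3,3] (was ⊥); enqueue []
  #4 pop 0: in=[-3,3] → [-3,3] (no change)

Fixpoint:
  val[0] = [-3,3]
  val[1] = [-3,3]
  val[2] = [-3,3]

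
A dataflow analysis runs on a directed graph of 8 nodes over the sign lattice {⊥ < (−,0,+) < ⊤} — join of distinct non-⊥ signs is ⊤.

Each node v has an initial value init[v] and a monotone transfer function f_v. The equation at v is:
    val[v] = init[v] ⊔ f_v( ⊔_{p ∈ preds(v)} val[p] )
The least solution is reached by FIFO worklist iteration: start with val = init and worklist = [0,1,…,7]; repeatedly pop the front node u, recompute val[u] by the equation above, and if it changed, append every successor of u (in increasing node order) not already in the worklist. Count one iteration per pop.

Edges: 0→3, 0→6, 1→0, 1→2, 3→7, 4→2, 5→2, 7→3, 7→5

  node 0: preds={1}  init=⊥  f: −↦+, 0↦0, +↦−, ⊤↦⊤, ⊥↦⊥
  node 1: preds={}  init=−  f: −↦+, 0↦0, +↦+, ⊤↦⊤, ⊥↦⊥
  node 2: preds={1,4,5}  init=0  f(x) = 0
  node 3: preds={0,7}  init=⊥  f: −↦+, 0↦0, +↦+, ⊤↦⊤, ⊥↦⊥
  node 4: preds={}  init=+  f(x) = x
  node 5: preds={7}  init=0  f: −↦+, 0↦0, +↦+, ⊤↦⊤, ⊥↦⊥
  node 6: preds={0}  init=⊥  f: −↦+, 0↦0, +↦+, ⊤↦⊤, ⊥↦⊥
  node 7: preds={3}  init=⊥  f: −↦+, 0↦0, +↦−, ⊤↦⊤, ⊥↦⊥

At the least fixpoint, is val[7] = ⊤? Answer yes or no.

Iteration log — 14 steps:
  step 1. node 0  ⊔preds=−  new=+  old=⊥  +wl: 
  step 2. node 1  ⊔preds=⊥  new=−  stable
  step 3. node 2  ⊔preds=⊤  new=0  stable
  step 4. node 3  ⊔preds=+  new=+  old=⊥  +wl: 
  step 5. node 4  ⊔preds=⊥  new=+  stable
  step 6. node 5  ⊔preds=⊥  new=0  stable
  step 7. node 6  ⊔preds=+  new=+  old=⊥  +wl: 
  step 8. node 7  ⊔preds=+  new=−  old=⊥  +wl: 3,5
  step 9. node 3  ⊔preds=⊤  new=⊤  old=+  +wl: 7
  step 10. node 5  ⊔preds=−  new=⊤  old=0  +wl: 2
  step 11. node 7  ⊔preds=⊤  new=⊤  old=−  +wl: 3,5
  step 12. node 2  ⊔preds=⊤  new=0  stable
  step 13. node 3  ⊔preds=⊤  new=⊤  stable
  step 14. node 5  ⊔preds=⊤  new=⊤  stable

Least fixpoint reached:
  node 0: +
  node 1: −
  node 2: 0
  node 3: ⊤
  node 4: +
  node 5: ⊤
  node 6: +
  node 7: ⊤

yes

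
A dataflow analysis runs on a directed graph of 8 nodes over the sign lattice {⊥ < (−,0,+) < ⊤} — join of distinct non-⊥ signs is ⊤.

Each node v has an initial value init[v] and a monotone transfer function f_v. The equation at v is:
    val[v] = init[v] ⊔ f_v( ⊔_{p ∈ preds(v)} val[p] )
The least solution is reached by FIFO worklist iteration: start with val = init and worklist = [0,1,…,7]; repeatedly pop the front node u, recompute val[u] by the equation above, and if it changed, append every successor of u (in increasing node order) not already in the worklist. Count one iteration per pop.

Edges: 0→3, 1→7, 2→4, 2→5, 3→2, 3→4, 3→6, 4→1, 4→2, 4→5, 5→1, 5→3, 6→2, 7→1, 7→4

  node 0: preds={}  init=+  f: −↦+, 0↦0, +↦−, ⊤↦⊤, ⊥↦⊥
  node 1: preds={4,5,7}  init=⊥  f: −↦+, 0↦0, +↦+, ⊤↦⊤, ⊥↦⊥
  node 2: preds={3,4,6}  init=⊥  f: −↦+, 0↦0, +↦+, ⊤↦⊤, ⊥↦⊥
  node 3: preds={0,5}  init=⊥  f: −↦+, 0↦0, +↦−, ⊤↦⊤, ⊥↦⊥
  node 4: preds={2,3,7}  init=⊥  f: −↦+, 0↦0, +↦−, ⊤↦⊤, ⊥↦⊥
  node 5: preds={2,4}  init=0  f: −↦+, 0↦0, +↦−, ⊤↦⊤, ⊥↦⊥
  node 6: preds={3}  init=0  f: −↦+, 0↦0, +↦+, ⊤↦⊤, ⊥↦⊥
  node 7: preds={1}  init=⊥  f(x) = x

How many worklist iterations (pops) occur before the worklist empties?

16

Worklist (16 pops):
  #1 pop 0: in=⊥ → + (no change)
  #2 pop 1: in=0 → 0 (was ⊥); enqueue []
  #3 pop 2: in=0 → 0 (was ⊥); enqueue []
  #4 pop 3: in=⊤ → ⊤ (was ⊥); enqueue [2]
  #5 pop 4: in=⊤ → ⊤ (was ⊥); enqueue [1]
  #6 pop 5: in=⊤ → ⊤ (was 0); enqueue [3]
  #7 pop 6: in=⊤ → ⊤ (was 0); enqueue []
  #8 pop 7: in=0 → 0 (was ⊥); enqueue [4]
  #9 pop 2: in=⊤ → ⊤ (was 0); enqueue [5]
  #10 pop 1: in=⊤ → ⊤ (was 0); enqueue [7]
  #11 pop 3: in=⊤ → ⊤ (no change)
  #12 pop 4: in=⊤ → ⊤ (no change)
  #13 pop 5: in=⊤ → ⊤ (no change)
  #14 pop 7: in=⊤ → ⊤ (was 0); enqueue [1,4]
  #15 pop 1: in=⊤ → ⊤ (no change)
  #16 pop 4: in=⊤ → ⊤ (no change)

Fixpoint:
  val[0] = +
  val[1] = ⊤
  val[2] = ⊤
  val[3] = ⊤
  val[4] = ⊤
  val[5] = ⊤
  val[6] = ⊤
  val[7] = ⊤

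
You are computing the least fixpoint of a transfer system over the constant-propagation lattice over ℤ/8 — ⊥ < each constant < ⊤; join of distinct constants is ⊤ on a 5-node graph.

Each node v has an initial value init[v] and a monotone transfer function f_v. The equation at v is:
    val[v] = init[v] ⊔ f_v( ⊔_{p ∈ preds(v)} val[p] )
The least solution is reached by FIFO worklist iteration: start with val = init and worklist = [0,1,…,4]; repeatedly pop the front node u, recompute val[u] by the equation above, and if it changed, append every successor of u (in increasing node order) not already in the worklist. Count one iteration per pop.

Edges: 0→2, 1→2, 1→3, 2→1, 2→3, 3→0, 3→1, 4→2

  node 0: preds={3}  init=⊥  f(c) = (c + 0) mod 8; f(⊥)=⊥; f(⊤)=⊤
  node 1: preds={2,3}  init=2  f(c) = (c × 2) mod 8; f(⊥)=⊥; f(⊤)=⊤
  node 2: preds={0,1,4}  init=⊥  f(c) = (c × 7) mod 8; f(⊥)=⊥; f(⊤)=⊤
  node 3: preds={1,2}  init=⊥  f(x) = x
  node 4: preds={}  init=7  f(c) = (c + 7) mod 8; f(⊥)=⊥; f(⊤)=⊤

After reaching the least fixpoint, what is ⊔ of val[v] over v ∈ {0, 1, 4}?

⊤

Trace (9 dequeues):
  [1] u=0 | in ⊥ | out ⊥ | ==
  [2] u=1 | in ⊥ | out 2 | ==
  [3] u=2 | in ⊤ | out ⊤ | prev ⊥ | push {1}
  [4] u=3 | in ⊤ | out ⊤ | prev ⊥ | push {0}
  [5] u=4 | in ⊥ | out 7 | ==
  [6] u=1 | in ⊤ | out ⊤ | prev 2 | push {2,3}
  [7] u=0 | in ⊤ | out ⊤ | prev ⊥ | push {}
  [8] u=2 | in ⊤ | out ⊤ | ==
  [9] u=3 | in ⊤ | out ⊤ | ==

Converged values:
  [0] ⊤
  [1] ⊤
  [2] ⊤
  [3] ⊤
  [4] 7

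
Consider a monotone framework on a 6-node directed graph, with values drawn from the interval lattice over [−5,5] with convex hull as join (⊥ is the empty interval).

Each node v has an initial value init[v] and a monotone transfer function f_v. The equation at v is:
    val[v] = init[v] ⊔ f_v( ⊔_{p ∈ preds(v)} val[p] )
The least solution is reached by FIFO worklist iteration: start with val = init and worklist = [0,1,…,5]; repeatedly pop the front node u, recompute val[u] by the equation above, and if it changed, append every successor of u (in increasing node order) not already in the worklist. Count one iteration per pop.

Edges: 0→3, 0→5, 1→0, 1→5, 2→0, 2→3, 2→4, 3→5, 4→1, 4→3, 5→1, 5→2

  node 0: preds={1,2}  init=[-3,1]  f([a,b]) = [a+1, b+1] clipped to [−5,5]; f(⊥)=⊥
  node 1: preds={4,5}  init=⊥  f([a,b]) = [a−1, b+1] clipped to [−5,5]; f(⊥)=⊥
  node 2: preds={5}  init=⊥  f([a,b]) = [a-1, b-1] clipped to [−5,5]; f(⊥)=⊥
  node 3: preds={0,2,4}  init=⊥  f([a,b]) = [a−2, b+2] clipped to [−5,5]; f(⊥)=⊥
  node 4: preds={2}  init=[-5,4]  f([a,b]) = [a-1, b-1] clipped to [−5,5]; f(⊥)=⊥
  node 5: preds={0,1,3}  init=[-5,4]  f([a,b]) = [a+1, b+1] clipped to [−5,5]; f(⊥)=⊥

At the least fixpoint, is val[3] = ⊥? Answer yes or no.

Trace (13 dequeues):
  [1] u=0 | in ⊥ | out [-3,1] | ==
  [2] u=1 | in [-5,4] | out [-5,5] | prev ⊥ | push {0}
  [3] u=2 | in [-5,4] | out [-5,3] | prev ⊥ | push {}
  [4] u=3 | in [-5,4] | out [-5,5] | prev ⊥ | push {}
  [5] u=4 | in [-5,3] | out [-5,4] | ==
  [6] u=5 | in [-5,5] | out [-5,5] | prev [-5,4] | push {1,2}
  [7] u=0 | in [-5,5] | out [-4,5] | prev [-3,1] | push {3,5}
  [8] u=1 | in [-5,5] | out [-5,5] | ==
  [9] u=2 | in [-5,5] | out [-5,4] | prev [-5,3] | push {0,4}
  [10] u=3 | in [-5,5] | out [-5,5] | ==
  [11] u=5 | in [-5,5] | out [-5,5] | ==
  [12] u=0 | in [-5,5] | out [-4,5] | ==
  [13] u=4 | in [-5,4] | out [-5,4] | ==

Converged values:
  [0] [-4,5]
  [1] [-5,5]
  [2] [-5,4]
  [3] [-5,5]
  [4] [-5,4]
  [5] [-5,5]

no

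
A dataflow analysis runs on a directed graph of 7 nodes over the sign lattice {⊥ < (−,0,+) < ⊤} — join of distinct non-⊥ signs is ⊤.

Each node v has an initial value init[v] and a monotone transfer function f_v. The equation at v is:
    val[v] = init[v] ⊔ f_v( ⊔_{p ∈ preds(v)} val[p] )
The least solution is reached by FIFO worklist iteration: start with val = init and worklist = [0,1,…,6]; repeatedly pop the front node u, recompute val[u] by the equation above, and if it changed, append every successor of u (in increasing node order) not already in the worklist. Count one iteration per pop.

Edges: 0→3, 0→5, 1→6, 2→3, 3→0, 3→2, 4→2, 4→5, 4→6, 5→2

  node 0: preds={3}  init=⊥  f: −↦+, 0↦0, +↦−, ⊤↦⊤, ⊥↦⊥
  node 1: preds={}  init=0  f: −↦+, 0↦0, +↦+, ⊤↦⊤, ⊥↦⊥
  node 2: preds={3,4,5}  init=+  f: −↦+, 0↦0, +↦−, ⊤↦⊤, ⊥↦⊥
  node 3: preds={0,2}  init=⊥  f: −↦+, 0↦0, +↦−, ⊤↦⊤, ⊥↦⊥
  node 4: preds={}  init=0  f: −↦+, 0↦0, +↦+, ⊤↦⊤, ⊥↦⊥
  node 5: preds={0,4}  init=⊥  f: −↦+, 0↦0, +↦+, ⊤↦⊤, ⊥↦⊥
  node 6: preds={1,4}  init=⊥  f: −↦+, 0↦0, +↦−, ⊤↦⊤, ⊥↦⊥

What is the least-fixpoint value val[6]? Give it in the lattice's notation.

Trace (12 dequeues):
  [1] u=0 | in ⊥ | out ⊥ | ==
  [2] u=1 | in ⊥ | out 0 | ==
  [3] u=2 | in 0 | out ⊤ | prev + | push {}
  [4] u=3 | in ⊤ | out ⊤ | prev ⊥ | push {0,2}
  [5] u=4 | in ⊥ | out 0 | ==
  [6] u=5 | in 0 | out 0 | prev ⊥ | push {}
  [7] u=6 | in 0 | out 0 | prev ⊥ | push {}
  [8] u=0 | in ⊤ | out ⊤ | prev ⊥ | push {3,5}
  [9] u=2 | in ⊤ | out ⊤ | ==
  [10] u=3 | in ⊤ | out ⊤ | ==
  [11] u=5 | in ⊤ | out ⊤ | prev 0 | push {2}
  [12] u=2 | in ⊤ | out ⊤ | ==

Converged values:
  [0] ⊤
  [1] 0
  [2] ⊤
  [3] ⊤
  [4] 0
  [5] ⊤
  [6] 0

0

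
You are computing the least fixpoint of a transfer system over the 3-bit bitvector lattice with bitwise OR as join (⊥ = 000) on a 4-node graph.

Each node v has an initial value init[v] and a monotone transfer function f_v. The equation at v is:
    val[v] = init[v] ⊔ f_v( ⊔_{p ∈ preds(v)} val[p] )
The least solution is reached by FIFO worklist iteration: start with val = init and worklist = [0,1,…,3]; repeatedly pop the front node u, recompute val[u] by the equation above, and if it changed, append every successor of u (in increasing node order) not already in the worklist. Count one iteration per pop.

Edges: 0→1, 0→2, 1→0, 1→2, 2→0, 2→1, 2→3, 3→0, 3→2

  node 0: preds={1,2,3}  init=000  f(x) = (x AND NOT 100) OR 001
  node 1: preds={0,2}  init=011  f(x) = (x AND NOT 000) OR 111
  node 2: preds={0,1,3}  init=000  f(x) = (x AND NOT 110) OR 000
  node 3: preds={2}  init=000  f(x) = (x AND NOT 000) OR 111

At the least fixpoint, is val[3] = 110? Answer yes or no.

no

Trace (7 dequeues):
  [1] u=0 | in 011 | out 011 | prev 000 | push {}
  [2] u=1 | in 011 | out 111 | prev 011 | push {0}
  [3] u=2 | in 111 | out 001 | prev 000 | push {1}
  [4] u=3 | in 001 | out 111 | prev 000 | push {2}
  [5] u=0 | in 111 | out 011 | ==
  [6] u=1 | in 011 | out 111 | ==
  [7] u=2 | in 111 | out 001 | ==

Converged values:
  [0] 011
  [1] 111
  [2] 001
  [3] 111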